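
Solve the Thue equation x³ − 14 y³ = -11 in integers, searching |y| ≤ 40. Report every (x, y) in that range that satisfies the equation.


The equation is x³ - 14y³ = -11. For fixed y, x³ = 14·y³ − 11, so a solution requires the RHS to be a perfect cube.
Strategy: iterate y from -40 to 40, compute RHS = 14·y³ − 11, and check whether it is a (positive or negative) perfect cube.
Check small values of y:
  y = 0: RHS = -11 is not a perfect cube.
  y = 1: RHS = 3 is not a perfect cube.
  y = -1: RHS = -25 is not a perfect cube.
  y = 2: RHS = 101 is not a perfect cube.
  y = -2: RHS = -123 is not a perfect cube.
  y = 3: RHS = 367 is not a perfect cube.
  y = -3: RHS = -389 is not a perfect cube.
Continuing the search up to |y| = 40 finds no solutions either.
No (x, y) in the scanned range satisfies the equation.

No integer solutions with |y| ≤ 40.


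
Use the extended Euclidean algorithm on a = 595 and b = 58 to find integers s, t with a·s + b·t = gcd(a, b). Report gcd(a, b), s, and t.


Euclidean algorithm on (595, 58) — divide until remainder is 0:
  595 = 10 · 58 + 15
  58 = 3 · 15 + 13
  15 = 1 · 13 + 2
  13 = 6 · 2 + 1
  2 = 2 · 1 + 0
gcd(595, 58) = 1.
Track Bezout coefficients alongside the remainders: start with r₀ = 595 = a·1 + b·0 (s = 1, t = 0) and r₁ = 58 = a·0 + b·1 (s = 0, t = 1); each new remainder r_{k+1} = r_{k-1} − q_k·r_k inherits s_{k+1} = s_{k-1} − q_k·s_k, t_{k+1} = t_{k-1} − q_k·t_k, so r_k = a·s_k + b·t_k at every step:
  q = 10: r = 15, s = 1 − 10·0 = 1, t = 0 − 10·1 = -10  (check: 595·1 + 58·(-10) = 15)
  q = 3: r = 13, s = 0 − 3·1 = -3, t = 1 − 3·(-10) = 31  (check: 595·(-3) + 58·31 = 13)
  q = 1: r = 2, s = 1 − 1·(-3) = 4, t = -10 − 1·31 = -41  (check: 595·4 + 58·(-41) = 2)
  q = 6: r = 1, s = -3 − 6·4 = -27, t = 31 − 6·(-41) = 277  (check: 595·(-27) + 58·277 = 1)
The row with r = 1 (the gcd) gives the Bezout coefficients s = -27, t = 277.
Result: 595 · (-27) + 58 · (277) = 1.

gcd(595, 58) = 1; s = -27, t = 277 (check: 595·(-27) + 58·277 = 1).


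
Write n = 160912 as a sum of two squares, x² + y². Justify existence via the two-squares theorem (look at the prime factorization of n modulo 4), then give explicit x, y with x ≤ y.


Step 1: Factor n = 160912 = 2^4 · 89 · 113.
Step 2: Check the mod-4 condition on each prime factor: 2 = 2 (special); 89 ≡ 1 (mod 4), exponent 1; 113 ≡ 1 (mod 4), exponent 1.
All primes ≡ 3 (mod 4) appear to even exponent (or don't appear), so by the two-squares theorem n IS expressible as a sum of two squares.
Step 3: Build a representation. Group n = k² · m with k = 4 and m = 89 · 113 = 10057 (a product of primes ≡ 1 (mod 4)); a representation of m scales to one of n via (k·x)² + (k·y)² = k²(x² + y²). Each prime p ≡ 1 (mod 4) is itself a sum of two squares; find a² by testing p − a² for a perfect square:
  89: 89 − 1² = 88, 89 − 2² = 85, 89 − 3² = 80, 89 − 4² = 73, 89 − 5² = 64 = 8² ⇒ 89 = 5² + 8².
  113: 113 − 1² = 112, 113 − 2² = 109, 113 − 3² = 104, 113 − 4² = 97, 113 − 5² = 88, 113 − 6² = 77, 113 − 7² = 64 = 8² ⇒ 113 = 7² + 8².
  Combine using the Brahmagupta–Fibonacci identity (a² + b²)(c² + d²) = (ac − bd)² + (ad + bc)² = (ac + bd)² + (ad − bc)²:
  89 · 113 = 10057: from (5² + 8²)(7² + 8²), take (5·7 − 8·8, 5·8 + 8·7) = (35 − 64, 40 + 56) = (-29, 96); dropping signs (only squares matter) gives (29, 96); check 29² + 96² = 841 + 9216 = 10057 ✓.
  Scale by k = 4: (4·29, 4·96) = (116, 384).
Step 4: Order so x ≤ y and verify: 116² + 384² = 13456 + 147456 = 160912 = n. ✓

n = 160912 = 116² + 384² (one valid representation with x ≤ y).


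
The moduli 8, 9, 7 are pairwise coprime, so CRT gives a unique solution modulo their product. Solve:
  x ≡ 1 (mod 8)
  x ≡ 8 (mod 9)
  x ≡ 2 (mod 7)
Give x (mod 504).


Moduli 8, 9, 7 are pairwise coprime; by CRT there is a unique solution modulo M = 8 · 9 · 7 = 504.
Solve pairwise, accumulating the modulus:
  Start with x ≡ 1 (mod 8).
  Combine with x ≡ 8 (mod 9): since gcd(8, 9) = 1, we get a unique residue mod 72.
    Write x = 1 + 8·t and substitute into x ≡ 8 (mod 9): 8·t ≡ 8 − 1 = 7 (mod 9).
    The inverse of 8 mod 9 is 8 (since 8·8 = 64 = 7·9 + 1), so t ≡ 8·7 = 56 ≡ 2 (mod 9).
    Then x = 1 + 8·2 = 17, valid modulo lcm(8, 9) = 72: x ≡ 17 (mod 72).
  Combine with x ≡ 2 (mod 7): since gcd(72, 7) = 1, we get a unique residue mod 504.
    Write x = 17 + 72·t and substitute into x ≡ 2 (mod 7): 72·t ≡ 2 − 17 = -15 (mod 7).
    Reduce coefficients mod 7: 2·t ≡ 6 (mod 7).
    The inverse of 2 mod 7 is 4 (since 2·4 = 8 = 1·7 + 1), so t ≡ 4·6 = 24 ≡ 3 (mod 7).
    Then x = 17 + 72·3 = 233, valid modulo lcm(72, 7) = 504: x ≡ 233 (mod 504).
Verify: 233 mod 8 = 1 ✓, 233 mod 9 = 8 ✓, 233 mod 7 = 2 ✓.

x ≡ 233 (mod 504).


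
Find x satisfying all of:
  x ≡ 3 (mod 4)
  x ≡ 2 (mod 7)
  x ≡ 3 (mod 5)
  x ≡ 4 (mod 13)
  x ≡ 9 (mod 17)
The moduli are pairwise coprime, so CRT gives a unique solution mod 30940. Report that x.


Product of moduli M = 4 · 7 · 5 · 13 · 17 = 30940.
Merge one congruence at a time:
  Start: x ≡ 3 (mod 4).
  Combine with x ≡ 2 (mod 7); new modulus lcm = 28.
    Write x = 3 + 4·t and substitute into x ≡ 2 (mod 7): 4·t ≡ 2 − 3 = -1 (mod 7).
    Reduce coefficients mod 7: 4·t ≡ 6 (mod 7).
    The inverse of 4 mod 7 is 2 (since 4·2 = 8 = 1·7 + 1), so t ≡ 2·6 = 12 ≡ 5 (mod 7).
    Then x = 3 + 4·5 = 23, valid modulo lcm(4, 7) = 28: x ≡ 23 (mod 28).
  Combine with x ≡ 3 (mod 5); new modulus lcm = 140.
    Write x = 23 + 28·t and substitute into x ≡ 3 (mod 5): 28·t ≡ 3 − 23 = -20 (mod 5).
    Reduce coefficients mod 5: 3·t ≡ 0 (mod 5).
    The inverse of 3 mod 5 is 2 (since 3·2 = 6 = 1·5 + 1), so t ≡ 2·0 = 0 ≡ 0 (mod 5).
    Then x = 23 + 28·0 = 23, valid modulo lcm(28, 5) = 140: x ≡ 23 (mod 140).
  Combine with x ≡ 4 (mod 13); new modulus lcm = 1820.
    Write x = 23 + 140·t and substitute into x ≡ 4 (mod 13): 140·t ≡ 4 − 23 = -19 (mod 13).
    Reduce coefficients mod 13: 10·t ≡ 7 (mod 13).
    The inverse of 10 mod 13 is 4 (since 10·4 = 40 = 3·13 + 1), so t ≡ 4·7 = 28 ≡ 2 (mod 13).
    Then x = 23 + 140·2 = 303, valid modulo lcm(140, 13) = 1820: x ≡ 303 (mod 1820).
  Combine with x ≡ 9 (mod 17); new modulus lcm = 30940.
    Write x = 303 + 1820·t and substitute into x ≡ 9 (mod 17): 1820·t ≡ 9 − 303 = -294 (mod 17).
    Reduce coefficients mod 17: 1·t ≡ 12 (mod 17).
    So t ≡ 12 (mod 17).
    Then x = 303 + 1820·12 = 22143, valid modulo lcm(1820, 17) = 30940: x ≡ 22143 (mod 30940).
Verify against each original: 22143 mod 4 = 3, 22143 mod 7 = 2, 22143 mod 5 = 3, 22143 mod 13 = 4, 22143 mod 17 = 9.

x ≡ 22143 (mod 30940).


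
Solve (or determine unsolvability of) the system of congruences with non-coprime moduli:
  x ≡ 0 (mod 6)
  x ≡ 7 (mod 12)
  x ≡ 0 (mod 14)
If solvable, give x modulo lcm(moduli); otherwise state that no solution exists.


Moduli 6, 12, 14 are not pairwise coprime, so CRT works modulo lcm(m_i) when all pairwise compatibility conditions hold.
Pairwise compatibility: gcd(m_i, m_j) must divide a_i - a_j for every pair.
Merge one congruence at a time:
  Start: x ≡ 0 (mod 6).
  Combine with x ≡ 7 (mod 12): gcd(6, 12) = 6, and 7 - 0 = 7 is NOT divisible by 6.
    ⇒ system is inconsistent (no integer solution).

No solution (the system is inconsistent).


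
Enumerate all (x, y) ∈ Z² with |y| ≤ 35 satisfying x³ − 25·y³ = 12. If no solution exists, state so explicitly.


The equation is x³ - 25y³ = 12. For fixed y, x³ = 25·y³ + 12, so a solution requires the RHS to be a perfect cube.
Strategy: iterate y from -35 to 35, compute RHS = 25·y³ + 12, and check whether it is a (positive or negative) perfect cube.
Check small values of y:
  y = 0: RHS = 12 is not a perfect cube.
  y = 1: RHS = 37 is not a perfect cube.
  y = -1: RHS = -13 is not a perfect cube.
  y = 2: RHS = 212 is not a perfect cube.
  y = -2: RHS = -188 is not a perfect cube.
  y = 3: RHS = 687 is not a perfect cube.
  y = -3: RHS = -663 is not a perfect cube.
Continuing the search up to |y| = 35 finds no solutions either.
No (x, y) in the scanned range satisfies the equation.

No integer solutions with |y| ≤ 35.


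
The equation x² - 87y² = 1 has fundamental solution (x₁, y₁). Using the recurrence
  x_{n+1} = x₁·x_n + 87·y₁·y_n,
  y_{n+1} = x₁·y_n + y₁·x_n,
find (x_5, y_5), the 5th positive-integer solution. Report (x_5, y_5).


Step 1: Find the fundamental solution (x₁, y₁) of x² - 87y² = 1.
  Expand √87 as a continued fraction. a₀ = ⌊√87⌋ = 9; iterate m_{k+1} = d_k·a_k − m_k, d_{k+1} = (87 − m_{k+1}²)/d_k, a_{k+1} = ⌊(a₀ + m_{k+1})/d_{k+1}⌋ (starting m₀ = 0, d₀ = 1), with convergents p_k = a_k·p_{k-1} + p_{k-2}, q_k = a_k·q_{k-1} + q_{k-2} (p₋₁ = 1, q₋₁ = 0):
  k = 0: a₀ = 9; p₀/q₀ = 9/1; p₀² − 87·q₀² = 81 − 87 = -6.
  k = 1: m = 9, d = 6, a = ⌊(9 + 9)/6⌋ = 3; p/q = (3·9 + 1)/(3·1 + 0) = 28/3; p² − 87·q² = 784 − 783 = 1.
  The first convergent with p² − 87·q² = 1 gives the fundamental solution (x₁, y₁) = (28, 3).
Step 2: Apply the recurrence (x_{n+1}, y_{n+1}) = (x₁x_n + 87y₁y_n, x₁y_n + y₁x_n) repeatedly.
  From (x_1, y_1) = (28, 3): x_2 = 28·28 + 87·3·3 = 1567; y_2 = 28·3 + 3·28 = 168.
  From (x_2, y_2) = (1567, 168): x_3 = 28·1567 + 87·3·168 = 87724; y_3 = 28·168 + 3·1567 = 9405.
  From (x_3, y_3) = (87724, 9405): x_4 = 28·87724 + 87·3·9405 = 4910977; y_4 = 28·9405 + 3·87724 = 526512.
  From (x_4, y_4) = (4910977, 526512): x_5 = 28·4910977 + 87·3·526512 = 274926988; y_5 = 28·526512 + 3·4910977 = 29475267.
Step 3: Verify x_5² - 87·y_5² = 75584848730752144 - 75584848730752143 = 1 (should be 1). ✓

(x_1, y_1) = (28, 3); (x_5, y_5) = (274926988, 29475267).


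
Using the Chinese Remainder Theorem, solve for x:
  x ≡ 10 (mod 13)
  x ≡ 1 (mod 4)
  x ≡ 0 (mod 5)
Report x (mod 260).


Moduli 13, 4, 5 are pairwise coprime; by CRT there is a unique solution modulo M = 13 · 4 · 5 = 260.
Solve pairwise, accumulating the modulus:
  Start with x ≡ 10 (mod 13).
  Combine with x ≡ 1 (mod 4): since gcd(13, 4) = 1, we get a unique residue mod 52.
    Write x = 10 + 13·t and substitute into x ≡ 1 (mod 4): 13·t ≡ 1 − 10 = -9 (mod 4).
    Reduce coefficients mod 4: 1·t ≡ 3 (mod 4).
    So t ≡ 3 (mod 4).
    Then x = 10 + 13·3 = 49, valid modulo lcm(13, 4) = 52: x ≡ 49 (mod 52).
  Combine with x ≡ 0 (mod 5): since gcd(52, 5) = 1, we get a unique residue mod 260.
    Write x = 49 + 52·t and substitute into x ≡ 0 (mod 5): 52·t ≡ 0 − 49 = -49 (mod 5).
    Reduce coefficients mod 5: 2·t ≡ 1 (mod 5).
    The inverse of 2 mod 5 is 3 (since 2·3 = 6 = 1·5 + 1), so t ≡ 3·1 = 3 ≡ 3 (mod 5).
    Then x = 49 + 52·3 = 205, valid modulo lcm(52, 5) = 260: x ≡ 205 (mod 260).
Verify: 205 mod 13 = 10 ✓, 205 mod 4 = 1 ✓, 205 mod 5 = 0 ✓.

x ≡ 205 (mod 260).


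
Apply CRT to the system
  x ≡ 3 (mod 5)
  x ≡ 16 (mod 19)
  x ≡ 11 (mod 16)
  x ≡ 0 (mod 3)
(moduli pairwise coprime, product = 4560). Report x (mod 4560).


Product of moduli M = 5 · 19 · 16 · 3 = 4560.
Merge one congruence at a time:
  Start: x ≡ 3 (mod 5).
  Combine with x ≡ 16 (mod 19); new modulus lcm = 95.
    Write x = 3 + 5·t and substitute into x ≡ 16 (mod 19): 5·t ≡ 16 − 3 = 13 (mod 19).
    The inverse of 5 mod 19 is 4 (since 5·4 = 20 = 1·19 + 1), so t ≡ 4·13 = 52 ≡ 14 (mod 19).
    Then x = 3 + 5·14 = 73, valid modulo lcm(5, 19) = 95: x ≡ 73 (mod 95).
  Combine with x ≡ 11 (mod 16); new modulus lcm = 1520.
    Write x = 73 + 95·t and substitute into x ≡ 11 (mod 16): 95·t ≡ 11 − 73 = -62 (mod 16).
    Reduce coefficients mod 16: 15·t ≡ 2 (mod 16).
    The inverse of 15 mod 16 is 15 (since 15·15 = 225 = 14·16 + 1), so t ≡ 15·2 = 30 ≡ 14 (mod 16).
    Then x = 73 + 95·14 = 1403, valid modulo lcm(95, 16) = 1520: x ≡ 1403 (mod 1520).
  Combine with x ≡ 0 (mod 3); new modulus lcm = 4560.
    Write x = 1403 + 1520·t and substitute into x ≡ 0 (mod 3): 1520·t ≡ 0 − 1403 = -1403 (mod 3).
    Reduce coefficients mod 3: 2·t ≡ 1 (mod 3).
    The inverse of 2 mod 3 is 2 (since 2·2 = 4 = 1·3 + 1), so t ≡ 2·1 = 2 ≡ 2 (mod 3).
    Then x = 1403 + 1520·2 = 4443, valid modulo lcm(1520, 3) = 4560: x ≡ 4443 (mod 4560).
Verify against each original: 4443 mod 5 = 3, 4443 mod 19 = 16, 4443 mod 16 = 11, 4443 mod 3 = 0.

x ≡ 4443 (mod 4560).


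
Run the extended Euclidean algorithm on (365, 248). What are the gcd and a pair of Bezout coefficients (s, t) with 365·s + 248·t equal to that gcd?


Euclidean algorithm on (365, 248) — divide until remainder is 0:
  365 = 1 · 248 + 117
  248 = 2 · 117 + 14
  117 = 8 · 14 + 5
  14 = 2 · 5 + 4
  5 = 1 · 4 + 1
  4 = 4 · 1 + 0
gcd(365, 248) = 1.
Track Bezout coefficients alongside the remainders: start with r₀ = 365 = a·1 + b·0 (s = 1, t = 0) and r₁ = 248 = a·0 + b·1 (s = 0, t = 1); each new remainder r_{k+1} = r_{k-1} − q_k·r_k inherits s_{k+1} = s_{k-1} − q_k·s_k, t_{k+1} = t_{k-1} − q_k·t_k, so r_k = a·s_k + b·t_k at every step:
  q = 1: r = 117, s = 1 − 1·0 = 1, t = 0 − 1·1 = -1  (check: 365·1 + 248·(-1) = 117)
  q = 2: r = 14, s = 0 − 2·1 = -2, t = 1 − 2·(-1) = 3  (check: 365·(-2) + 248·3 = 14)
  q = 8: r = 5, s = 1 − 8·(-2) = 17, t = -1 − 8·3 = -25  (check: 365·17 + 248·(-25) = 5)
  q = 2: r = 4, s = -2 − 2·17 = -36, t = 3 − 2·(-25) = 53  (check: 365·(-36) + 248·53 = 4)
  q = 1: r = 1, s = 17 − 1·(-36) = 53, t = -25 − 1·53 = -78  (check: 365·53 + 248·(-78) = 1)
The row with r = 1 (the gcd) gives the Bezout coefficients s = 53, t = -78.
Result: 365 · (53) + 248 · (-78) = 1.

gcd(365, 248) = 1; s = 53, t = -78 (check: 365·53 + 248·(-78) = 1).


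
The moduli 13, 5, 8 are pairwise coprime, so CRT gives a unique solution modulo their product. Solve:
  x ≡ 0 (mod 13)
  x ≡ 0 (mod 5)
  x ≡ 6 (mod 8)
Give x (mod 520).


Moduli 13, 5, 8 are pairwise coprime; by CRT there is a unique solution modulo M = 13 · 5 · 8 = 520.
Solve pairwise, accumulating the modulus:
  Start with x ≡ 0 (mod 13).
  Combine with x ≡ 0 (mod 5): since gcd(13, 5) = 1, we get a unique residue mod 65.
    Write x = 0 + 13·t and substitute into x ≡ 0 (mod 5): 13·t ≡ 0 − 0 = 0 (mod 5).
    Reduce coefficients mod 5: 3·t ≡ 0 (mod 5).
    The inverse of 3 mod 5 is 2 (since 3·2 = 6 = 1·5 + 1), so t ≡ 2·0 = 0 ≡ 0 (mod 5).
    Then x = 0 + 13·0 = 0, valid modulo lcm(13, 5) = 65: x ≡ 0 (mod 65).
  Combine with x ≡ 6 (mod 8): since gcd(65, 8) = 1, we get a unique residue mod 520.
    Write x = 0 + 65·t and substitute into x ≡ 6 (mod 8): 65·t ≡ 6 − 0 = 6 (mod 8).
    Reduce coefficients mod 8: 1·t ≡ 6 (mod 8).
    So t ≡ 6 (mod 8).
    Then x = 0 + 65·6 = 390, valid modulo lcm(65, 8) = 520: x ≡ 390 (mod 520).
Verify: 390 mod 13 = 0 ✓, 390 mod 5 = 0 ✓, 390 mod 8 = 6 ✓.

x ≡ 390 (mod 520).


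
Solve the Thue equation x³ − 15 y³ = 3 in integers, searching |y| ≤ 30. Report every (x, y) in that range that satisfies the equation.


The equation is x³ - 15y³ = 3. For fixed y, x³ = 15·y³ + 3, so a solution requires the RHS to be a perfect cube.
Strategy: iterate y from -30 to 30, compute RHS = 15·y³ + 3, and check whether it is a (positive or negative) perfect cube.
Check small values of y:
  y = 0: RHS = 3 is not a perfect cube.
  y = 1: RHS = 18 is not a perfect cube.
  y = -1: RHS = -12 is not a perfect cube.
  y = 2: RHS = 123 is not a perfect cube.
  y = -2: RHS = -117 is not a perfect cube.
  y = 3: RHS = 408 is not a perfect cube.
  y = -3: RHS = -402 is not a perfect cube.
Continuing the search up to |y| = 30 finds no solutions either.
No (x, y) in the scanned range satisfies the equation.

No integer solutions with |y| ≤ 30.


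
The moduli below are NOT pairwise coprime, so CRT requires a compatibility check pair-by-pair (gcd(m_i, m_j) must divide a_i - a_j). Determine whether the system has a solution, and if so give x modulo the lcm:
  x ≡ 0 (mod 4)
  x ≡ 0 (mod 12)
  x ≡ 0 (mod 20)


Moduli 4, 12, 20 are not pairwise coprime, so CRT works modulo lcm(m_i) when all pairwise compatibility conditions hold.
Pairwise compatibility: gcd(m_i, m_j) must divide a_i - a_j for every pair.
Merge one congruence at a time:
  Start: x ≡ 0 (mod 4).
  Combine with x ≡ 0 (mod 12): gcd(4, 12) = 4; 0 - 0 = 0, which IS divisible by 4, so compatible.
    Write x = 0 + 4·t and substitute into x ≡ 0 (mod 12): 4·t ≡ 0 − 0 = 0 (mod 12).
    Divide the congruence (and modulus) by g = 4: 1·t ≡ 0 (mod 3).
    So t ≡ 0 (mod 3).
    Then x = 0 + 4·0 = 0, valid modulo lcm(4, 12) = 12: x ≡ 0 (mod 12).
  Combine with x ≡ 0 (mod 20): gcd(12, 20) = 4; 0 - 0 = 0, which IS divisible by 4, so compatible.
    Write x = 0 + 12·t and substitute into x ≡ 0 (mod 20): 12·t ≡ 0 − 0 = 0 (mod 20).
    Divide the congruence (and modulus) by g = 4: 3·t ≡ 0 (mod 5).
    The inverse of 3 mod 5 is 2 (since 3·2 = 6 = 1·5 + 1), so t ≡ 2·0 = 0 ≡ 0 (mod 5).
    Then x = 0 + 12·0 = 0, valid modulo lcm(12, 20) = 60: x ≡ 0 (mod 60).
Verify: 0 mod 4 = 0, 0 mod 12 = 0, 0 mod 20 = 0.

x ≡ 0 (mod 60).


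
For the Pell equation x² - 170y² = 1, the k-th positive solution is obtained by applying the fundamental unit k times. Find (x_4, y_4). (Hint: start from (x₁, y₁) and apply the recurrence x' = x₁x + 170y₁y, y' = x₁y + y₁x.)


Step 1: Find the fundamental solution (x₁, y₁) of x² - 170y² = 1.
  Expand √170 as a continued fraction. a₀ = ⌊√170⌋ = 13; iterate m_{k+1} = d_k·a_k − m_k, d_{k+1} = (170 − m_{k+1}²)/d_k, a_{k+1} = ⌊(a₀ + m_{k+1})/d_{k+1}⌋ (starting m₀ = 0, d₀ = 1), with convergents p_k = a_k·p_{k-1} + p_{k-2}, q_k = a_k·q_{k-1} + q_{k-2} (p₋₁ = 1, q₋₁ = 0):
  k = 0: a₀ = 13; p₀/q₀ = 13/1; p₀² − 170·q₀² = 169 − 170 = -1.
  k = 1: m = 13, d = 1, a = ⌊(13 + 13)/1⌋ = 26; p/q = (26·13 + 1)/(26·1 + 0) = 339/26; p² − 170·q² = 114921 − 114920 = 1.
  The first convergent with p² − 170·q² = 1 gives the fundamental solution (x₁, y₁) = (339, 26).
Step 2: Apply the recurrence (x_{n+1}, y_{n+1}) = (x₁x_n + 170y₁y_n, x₁y_n + y₁x_n) repeatedly.
  From (x_1, y_1) = (339, 26): x_2 = 339·339 + 170·26·26 = 229841; y_2 = 339·26 + 26·339 = 17628.
  From (x_2, y_2) = (229841, 17628): x_3 = 339·229841 + 170·26·17628 = 155831859; y_3 = 339·17628 + 26·229841 = 11951758.
  From (x_3, y_3) = (155831859, 11951758): x_4 = 339·155831859 + 170·26·11951758 = 105653770561; y_4 = 339·11951758 + 26·155831859 = 8103274296.
Step 3: Verify x_4² - 170·y_4² = 11162719233756430254721 - 11162719233756430254720 = 1 (should be 1). ✓

(x_1, y_1) = (339, 26); (x_4, y_4) = (105653770561, 8103274296).


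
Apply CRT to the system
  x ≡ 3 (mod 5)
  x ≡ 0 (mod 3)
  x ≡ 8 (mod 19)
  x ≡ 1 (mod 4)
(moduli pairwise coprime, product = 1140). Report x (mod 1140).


Product of moduli M = 5 · 3 · 19 · 4 = 1140.
Merge one congruence at a time:
  Start: x ≡ 3 (mod 5).
  Combine with x ≡ 0 (mod 3); new modulus lcm = 15.
    Write x = 3 + 5·t and substitute into x ≡ 0 (mod 3): 5·t ≡ 0 − 3 = -3 (mod 3).
    Reduce coefficients mod 3: 2·t ≡ 0 (mod 3).
    The inverse of 2 mod 3 is 2 (since 2·2 = 4 = 1·3 + 1), so t ≡ 2·0 = 0 ≡ 0 (mod 3).
    Then x = 3 + 5·0 = 3, valid modulo lcm(5, 3) = 15: x ≡ 3 (mod 15).
  Combine with x ≡ 8 (mod 19); new modulus lcm = 285.
    Write x = 3 + 15·t and substitute into x ≡ 8 (mod 19): 15·t ≡ 8 − 3 = 5 (mod 19).
    The inverse of 15 mod 19 is 14 (since 15·14 = 210 = 11·19 + 1), so t ≡ 14·5 = 70 ≡ 13 (mod 19).
    Then x = 3 + 15·13 = 198, valid modulo lcm(15, 19) = 285: x ≡ 198 (mod 285).
  Combine with x ≡ 1 (mod 4); new modulus lcm = 1140.
    Write x = 198 + 285·t and substitute into x ≡ 1 (mod 4): 285·t ≡ 1 − 198 = -197 (mod 4).
    Reduce coefficients mod 4: 1·t ≡ 3 (mod 4).
    So t ≡ 3 (mod 4).
    Then x = 198 + 285·3 = 1053, valid modulo lcm(285, 4) = 1140: x ≡ 1053 (mod 1140).
Verify against each original: 1053 mod 5 = 3, 1053 mod 3 = 0, 1053 mod 19 = 8, 1053 mod 4 = 1.

x ≡ 1053 (mod 1140).


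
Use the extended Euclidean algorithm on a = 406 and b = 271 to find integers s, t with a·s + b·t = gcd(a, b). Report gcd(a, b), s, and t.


Euclidean algorithm on (406, 271) — divide until remainder is 0:
  406 = 1 · 271 + 135
  271 = 2 · 135 + 1
  135 = 135 · 1 + 0
gcd(406, 271) = 1.
Track Bezout coefficients alongside the remainders: start with r₀ = 406 = a·1 + b·0 (s = 1, t = 0) and r₁ = 271 = a·0 + b·1 (s = 0, t = 1); each new remainder r_{k+1} = r_{k-1} − q_k·r_k inherits s_{k+1} = s_{k-1} − q_k·s_k, t_{k+1} = t_{k-1} − q_k·t_k, so r_k = a·s_k + b·t_k at every step:
  q = 1: r = 135, s = 1 − 1·0 = 1, t = 0 − 1·1 = -1  (check: 406·1 + 271·(-1) = 135)
  q = 2: r = 1, s = 0 − 2·1 = -2, t = 1 − 2·(-1) = 3  (check: 406·(-2) + 271·3 = 1)
The row with r = 1 (the gcd) gives the Bezout coefficients s = -2, t = 3.
Result: 406 · (-2) + 271 · (3) = 1.

gcd(406, 271) = 1; s = -2, t = 3 (check: 406·(-2) + 271·3 = 1).


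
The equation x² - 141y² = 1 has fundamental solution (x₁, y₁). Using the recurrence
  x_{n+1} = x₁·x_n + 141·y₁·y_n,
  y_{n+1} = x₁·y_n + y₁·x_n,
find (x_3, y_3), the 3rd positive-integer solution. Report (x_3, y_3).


Step 1: Find the fundamental solution (x₁, y₁) of x² - 141y² = 1.
  Expand √141 as a continued fraction. a₀ = ⌊√141⌋ = 11; iterate m_{k+1} = d_k·a_k − m_k, d_{k+1} = (141 − m_{k+1}²)/d_k, a_{k+1} = ⌊(a₀ + m_{k+1})/d_{k+1}⌋ (starting m₀ = 0, d₀ = 1), with convergents p_k = a_k·p_{k-1} + p_{k-2}, q_k = a_k·q_{k-1} + q_{k-2} (p₋₁ = 1, q₋₁ = 0):
  k = 0: a₀ = 11; p₀/q₀ = 11/1; p₀² − 141·q₀² = 121 − 141 = -20.
  k = 1: m = 11, d = 20, a = ⌊(11 + 11)/20⌋ = 1; p/q = (1·11 + 1)/(1·1 + 0) = 12/1; p² − 141·q² = 144 − 141 = 3.
  k = 2: m = 9, d = 3, a = ⌊(11 + 9)/3⌋ = 6; p/q = (6·12 + 11)/(6·1 + 1) = 83/7; p² − 141·q² = 6889 − 6909 = -20.
  k = 3: m = 9, d = 20, a = ⌊(11 + 9)/20⌋ = 1; p/q = (1·83 + 12)/(1·7 + 1) = 95/8; p² − 141·q² = 9025 − 9024 = 1.
  The first convergent with p² − 141·q² = 1 gives the fundamental solution (x₁, y₁) = (95, 8).
Step 2: Apply the recurrence (x_{n+1}, y_{n+1}) = (x₁x_n + 141y₁y_n, x₁y_n + y₁x_n) repeatedly.
  From (x_1, y_1) = (95, 8): x_2 = 95·95 + 141·8·8 = 18049; y_2 = 95·8 + 8·95 = 1520.
  From (x_2, y_2) = (18049, 1520): x_3 = 95·18049 + 141·8·1520 = 3429215; y_3 = 95·1520 + 8·18049 = 288792.
Step 3: Verify x_3² - 141·y_3² = 11759515516225 - 11759515516224 = 1 (should be 1). ✓

(x_1, y_1) = (95, 8); (x_3, y_3) = (3429215, 288792).


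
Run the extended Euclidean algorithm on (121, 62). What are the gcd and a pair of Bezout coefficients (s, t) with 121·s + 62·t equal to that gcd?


Euclidean algorithm on (121, 62) — divide until remainder is 0:
  121 = 1 · 62 + 59
  62 = 1 · 59 + 3
  59 = 19 · 3 + 2
  3 = 1 · 2 + 1
  2 = 2 · 1 + 0
gcd(121, 62) = 1.
Track Bezout coefficients alongside the remainders: start with r₀ = 121 = a·1 + b·0 (s = 1, t = 0) and r₁ = 62 = a·0 + b·1 (s = 0, t = 1); each new remainder r_{k+1} = r_{k-1} − q_k·r_k inherits s_{k+1} = s_{k-1} − q_k·s_k, t_{k+1} = t_{k-1} − q_k·t_k, so r_k = a·s_k + b·t_k at every step:
  q = 1: r = 59, s = 1 − 1·0 = 1, t = 0 − 1·1 = -1  (check: 121·1 + 62·(-1) = 59)
  q = 1: r = 3, s = 0 − 1·1 = -1, t = 1 − 1·(-1) = 2  (check: 121·(-1) + 62·2 = 3)
  q = 19: r = 2, s = 1 − 19·(-1) = 20, t = -1 − 19·2 = -39  (check: 121·20 + 62·(-39) = 2)
  q = 1: r = 1, s = -1 − 1·20 = -21, t = 2 − 1·(-39) = 41  (check: 121·(-21) + 62·41 = 1)
The row with r = 1 (the gcd) gives the Bezout coefficients s = -21, t = 41.
Result: 121 · (-21) + 62 · (41) = 1.

gcd(121, 62) = 1; s = -21, t = 41 (check: 121·(-21) + 62·41 = 1).


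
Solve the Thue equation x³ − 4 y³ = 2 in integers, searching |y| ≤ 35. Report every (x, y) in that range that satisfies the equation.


The equation is x³ - 4y³ = 2. For fixed y, x³ = 4·y³ + 2, so a solution requires the RHS to be a perfect cube.
Strategy: iterate y from -35 to 35, compute RHS = 4·y³ + 2, and check whether it is a (positive or negative) perfect cube.
Check small values of y:
  y = 0: RHS = 2 is not a perfect cube.
  y = 1: RHS = 6 is not a perfect cube.
  y = -1: RHS = -2 is not a perfect cube.
  y = 2: RHS = 34 is not a perfect cube.
  y = -2: RHS = -30 is not a perfect cube.
  y = 3: RHS = 110 is not a perfect cube.
  y = -3: RHS = -106 is not a perfect cube.
Continuing the search up to |y| = 35 finds no solutions either.
No (x, y) in the scanned range satisfies the equation.

No integer solutions with |y| ≤ 35.


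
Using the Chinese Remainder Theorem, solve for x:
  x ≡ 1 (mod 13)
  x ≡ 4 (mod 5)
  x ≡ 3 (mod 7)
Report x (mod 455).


Moduli 13, 5, 7 are pairwise coprime; by CRT there is a unique solution modulo M = 13 · 5 · 7 = 455.
Solve pairwise, accumulating the modulus:
  Start with x ≡ 1 (mod 13).
  Combine with x ≡ 4 (mod 5): since gcd(13, 5) = 1, we get a unique residue mod 65.
    Write x = 1 + 13·t and substitute into x ≡ 4 (mod 5): 13·t ≡ 4 − 1 = 3 (mod 5).
    Reduce coefficients mod 5: 3·t ≡ 3 (mod 5).
    The inverse of 3 mod 5 is 2 (since 3·2 = 6 = 1·5 + 1), so t ≡ 2·3 = 6 ≡ 1 (mod 5).
    Then x = 1 + 13·1 = 14, valid modulo lcm(13, 5) = 65: x ≡ 14 (mod 65).
  Combine with x ≡ 3 (mod 7): since gcd(65, 7) = 1, we get a unique residue mod 455.
    Write x = 14 + 65·t and substitute into x ≡ 3 (mod 7): 65·t ≡ 3 − 14 = -11 (mod 7).
    Reduce coefficients mod 7: 2·t ≡ 3 (mod 7).
    The inverse of 2 mod 7 is 4 (since 2·4 = 8 = 1·7 + 1), so t ≡ 4·3 = 12 ≡ 5 (mod 7).
    Then x = 14 + 65·5 = 339, valid modulo lcm(65, 7) = 455: x ≡ 339 (mod 455).
Verify: 339 mod 13 = 1 ✓, 339 mod 5 = 4 ✓, 339 mod 7 = 3 ✓.

x ≡ 339 (mod 455).


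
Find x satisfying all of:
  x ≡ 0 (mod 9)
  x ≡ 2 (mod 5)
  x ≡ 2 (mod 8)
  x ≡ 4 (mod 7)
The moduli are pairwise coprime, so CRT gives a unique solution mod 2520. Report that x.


Product of moduli M = 9 · 5 · 8 · 7 = 2520.
Merge one congruence at a time:
  Start: x ≡ 0 (mod 9).
  Combine with x ≡ 2 (mod 5); new modulus lcm = 45.
    Write x = 0 + 9·t and substitute into x ≡ 2 (mod 5): 9·t ≡ 2 − 0 = 2 (mod 5).
    Reduce coefficients mod 5: 4·t ≡ 2 (mod 5).
    The inverse of 4 mod 5 is 4 (since 4·4 = 16 = 3·5 + 1), so t ≡ 4·2 = 8 ≡ 3 (mod 5).
    Then x = 0 + 9·3 = 27, valid modulo lcm(9, 5) = 45: x ≡ 27 (mod 45).
  Combine with x ≡ 2 (mod 8); new modulus lcm = 360.
    Write x = 27 + 45·t and substitute into x ≡ 2 (mod 8): 45·t ≡ 2 − 27 = -25 (mod 8).
    Reduce coefficients mod 8: 5·t ≡ 7 (mod 8).
    The inverse of 5 mod 8 is 5 (since 5·5 = 25 = 3·8 + 1), so t ≡ 5·7 = 35 ≡ 3 (mod 8).
    Then x = 27 + 45·3 = 162, valid modulo lcm(45, 8) = 360: x ≡ 162 (mod 360).
  Combine with x ≡ 4 (mod 7); new modulus lcm = 2520.
    Write x = 162 + 360·t and substitute into x ≡ 4 (mod 7): 360·t ≡ 4 − 162 = -158 (mod 7).
    Reduce coefficients mod 7: 3·t ≡ 3 (mod 7).
    The inverse of 3 mod 7 is 5 (since 3·5 = 15 = 2·7 + 1), so t ≡ 5·3 = 15 ≡ 1 (mod 7).
    Then x = 162 + 360·1 = 522, valid modulo lcm(360, 7) = 2520: x ≡ 522 (mod 2520).
Verify against each original: 522 mod 9 = 0, 522 mod 5 = 2, 522 mod 8 = 2, 522 mod 7 = 4.

x ≡ 522 (mod 2520).


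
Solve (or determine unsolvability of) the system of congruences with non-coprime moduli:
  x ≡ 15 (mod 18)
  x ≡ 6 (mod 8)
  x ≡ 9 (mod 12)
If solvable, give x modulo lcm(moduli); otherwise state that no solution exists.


Moduli 18, 8, 12 are not pairwise coprime, so CRT works modulo lcm(m_i) when all pairwise compatibility conditions hold.
Pairwise compatibility: gcd(m_i, m_j) must divide a_i - a_j for every pair.
Merge one congruence at a time:
  Start: x ≡ 15 (mod 18).
  Combine with x ≡ 6 (mod 8): gcd(18, 8) = 2, and 6 - 15 = -9 is NOT divisible by 2.
    ⇒ system is inconsistent (no integer solution).

No solution (the system is inconsistent).


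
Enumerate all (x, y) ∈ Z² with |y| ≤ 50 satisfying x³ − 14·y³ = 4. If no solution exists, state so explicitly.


The equation is x³ - 14y³ = 4. For fixed y, x³ = 14·y³ + 4, so a solution requires the RHS to be a perfect cube.
Strategy: iterate y from -50 to 50, compute RHS = 14·y³ + 4, and check whether it is a (positive or negative) perfect cube.
Check small values of y:
  y = 0: RHS = 4 is not a perfect cube.
  y = 1: RHS = 18 is not a perfect cube.
  y = -1: RHS = -10 is not a perfect cube.
  y = 2: RHS = 116 is not a perfect cube.
  y = -2: RHS = -108 is not a perfect cube.
  y = 3: RHS = 382 is not a perfect cube.
  y = -3: RHS = -374 is not a perfect cube.
Continuing the search up to |y| = 50 finds no solutions either.
No (x, y) in the scanned range satisfies the equation.

No integer solutions with |y| ≤ 50.


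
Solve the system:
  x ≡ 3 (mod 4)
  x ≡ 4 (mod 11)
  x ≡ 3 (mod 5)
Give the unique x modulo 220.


Moduli 4, 11, 5 are pairwise coprime; by CRT there is a unique solution modulo M = 4 · 11 · 5 = 220.
Solve pairwise, accumulating the modulus:
  Start with x ≡ 3 (mod 4).
  Combine with x ≡ 4 (mod 11): since gcd(4, 11) = 1, we get a unique residue mod 44.
    Write x = 3 + 4·t and substitute into x ≡ 4 (mod 11): 4·t ≡ 4 − 3 = 1 (mod 11).
    The inverse of 4 mod 11 is 3 (since 4·3 = 12 = 1·11 + 1), so t ≡ 3·1 = 3 ≡ 3 (mod 11).
    Then x = 3 + 4·3 = 15, valid modulo lcm(4, 11) = 44: x ≡ 15 (mod 44).
  Combine with x ≡ 3 (mod 5): since gcd(44, 5) = 1, we get a unique residue mod 220.
    Write x = 15 + 44·t and substitute into x ≡ 3 (mod 5): 44·t ≡ 3 − 15 = -12 (mod 5).
    Reduce coefficients mod 5: 4·t ≡ 3 (mod 5).
    The inverse of 4 mod 5 is 4 (since 4·4 = 16 = 3·5 + 1), so t ≡ 4·3 = 12 ≡ 2 (mod 5).
    Then x = 15 + 44·2 = 103, valid modulo lcm(44, 5) = 220: x ≡ 103 (mod 220).
Verify: 103 mod 4 = 3 ✓, 103 mod 11 = 4 ✓, 103 mod 5 = 3 ✓.

x ≡ 103 (mod 220).


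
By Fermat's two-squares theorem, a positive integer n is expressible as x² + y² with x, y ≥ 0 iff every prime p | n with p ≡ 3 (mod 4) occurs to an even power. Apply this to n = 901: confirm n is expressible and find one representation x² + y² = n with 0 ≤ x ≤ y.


Step 1: Factor n = 901 = 17 · 53.
Step 2: Check the mod-4 condition on each prime factor: 17 ≡ 1 (mod 4), exponent 1; 53 ≡ 1 (mod 4), exponent 1.
All primes ≡ 3 (mod 4) appear to even exponent (or don't appear), so by the two-squares theorem n IS expressible as a sum of two squares.
Step 3: Build a representation. Here n = 17 · 53 is a product of primes ≡ 1 (mod 4). Each prime p ≡ 1 (mod 4) is itself a sum of two squares; find a² by testing p − a² for a perfect square:
  17: 17 − 1² = 16 = 4² ⇒ 17 = 1² + 4².
  53: 53 − 1² = 52, 53 − 2² = 49 = 7² ⇒ 53 = 2² + 7².
  Combine using the Brahmagupta–Fibonacci identity (a² + b²)(c² + d²) = (ac − bd)² + (ad + bc)² = (ac + bd)² + (ad − bc)²:
  17 · 53 = 901: from (1² + 4²)(2² + 7²), take (1·2 − 4·7, 1·7 + 4·2) = (2 − 28, 7 + 8) = (-26, 15); dropping signs (only squares matter) gives (26, 15); check 26² + 15² = 676 + 225 = 901 ✓.
Step 4: Order so x ≤ y and verify: 15² + 26² = 225 + 676 = 901 = n. ✓

n = 901 = 15² + 26² (one valid representation with x ≤ y).


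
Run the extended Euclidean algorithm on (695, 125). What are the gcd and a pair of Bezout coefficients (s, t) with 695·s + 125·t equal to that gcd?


Euclidean algorithm on (695, 125) — divide until remainder is 0:
  695 = 5 · 125 + 70
  125 = 1 · 70 + 55
  70 = 1 · 55 + 15
  55 = 3 · 15 + 10
  15 = 1 · 10 + 5
  10 = 2 · 5 + 0
gcd(695, 125) = 5.
Track Bezout coefficients alongside the remainders: start with r₀ = 695 = a·1 + b·0 (s = 1, t = 0) and r₁ = 125 = a·0 + b·1 (s = 0, t = 1); each new remainder r_{k+1} = r_{k-1} − q_k·r_k inherits s_{k+1} = s_{k-1} − q_k·s_k, t_{k+1} = t_{k-1} − q_k·t_k, so r_k = a·s_k + b·t_k at every step:
  q = 5: r = 70, s = 1 − 5·0 = 1, t = 0 − 5·1 = -5  (check: 695·1 + 125·(-5) = 70)
  q = 1: r = 55, s = 0 − 1·1 = -1, t = 1 − 1·(-5) = 6  (check: 695·(-1) + 125·6 = 55)
  q = 1: r = 15, s = 1 − 1·(-1) = 2, t = -5 − 1·6 = -11  (check: 695·2 + 125·(-11) = 15)
  q = 3: r = 10, s = -1 − 3·2 = -7, t = 6 − 3·(-11) = 39  (check: 695·(-7) + 125·39 = 10)
  q = 1: r = 5, s = 2 − 1·(-7) = 9, t = -11 − 1·39 = -50  (check: 695·9 + 125·(-50) = 5)
The row with r = 5 (the gcd) gives the Bezout coefficients s = 9, t = -50.
Result: 695 · (9) + 125 · (-50) = 5.

gcd(695, 125) = 5; s = 9, t = -50 (check: 695·9 + 125·(-50) = 5).


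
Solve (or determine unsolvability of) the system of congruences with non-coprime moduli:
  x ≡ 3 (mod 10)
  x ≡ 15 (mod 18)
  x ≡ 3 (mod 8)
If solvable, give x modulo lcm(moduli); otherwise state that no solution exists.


Moduli 10, 18, 8 are not pairwise coprime, so CRT works modulo lcm(m_i) when all pairwise compatibility conditions hold.
Pairwise compatibility: gcd(m_i, m_j) must divide a_i - a_j for every pair.
Merge one congruence at a time:
  Start: x ≡ 3 (mod 10).
  Combine with x ≡ 15 (mod 18): gcd(10, 18) = 2; 15 - 3 = 12, which IS divisible by 2, so compatible.
    Write x = 3 + 10·t and substitute into x ≡ 15 (mod 18): 10·t ≡ 15 − 3 = 12 (mod 18).
    Divide the congruence (and modulus) by g = 2: 5·t ≡ 6 (mod 9).
    The inverse of 5 mod 9 is 2 (since 5·2 = 10 = 1·9 + 1), so t ≡ 2·6 = 12 ≡ 3 (mod 9).
    Then x = 3 + 10·3 = 33, valid modulo lcm(10, 18) = 90: x ≡ 33 (mod 90).
  Combine with x ≡ 3 (mod 8): gcd(90, 8) = 2; 3 - 33 = -30, which IS divisible by 2, so compatible.
    Write x = 33 + 90·t and substitute into x ≡ 3 (mod 8): 90·t ≡ 3 − 33 = -30 (mod 8).
    Divide the congruence (and modulus) by g = 2: 45·t ≡ -15 (mod 4).
    Reduce coefficients mod 4: 1·t ≡ 1 (mod 4).
    So t ≡ 1 (mod 4).
    Then x = 33 + 90·1 = 123, valid modulo lcm(90, 8) = 360: x ≡ 123 (mod 360).
Verify: 123 mod 10 = 3, 123 mod 18 = 15, 123 mod 8 = 3.

x ≡ 123 (mod 360).


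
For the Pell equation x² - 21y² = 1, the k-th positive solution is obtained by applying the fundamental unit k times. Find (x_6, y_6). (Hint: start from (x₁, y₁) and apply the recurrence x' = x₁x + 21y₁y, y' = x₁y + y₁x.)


Step 1: Find the fundamental solution (x₁, y₁) of x² - 21y² = 1.
  Expand √21 as a continued fraction. a₀ = ⌊√21⌋ = 4; iterate m_{k+1} = d_k·a_k − m_k, d_{k+1} = (21 − m_{k+1}²)/d_k, a_{k+1} = ⌊(a₀ + m_{k+1})/d_{k+1}⌋ (starting m₀ = 0, d₀ = 1), with convergents p_k = a_k·p_{k-1} + p_{k-2}, q_k = a_k·q_{k-1} + q_{k-2} (p₋₁ = 1, q₋₁ = 0):
  k = 0: a₀ = 4; p₀/q₀ = 4/1; p₀² − 21·q₀² = 16 − 21 = -5.
  k = 1: m = 4, d = 5, a = ⌊(4 + 4)/5⌋ = 1; p/q = (1·4 + 1)/(1·1 + 0) = 5/1; p² − 21·q² = 25 − 21 = 4.
  k = 2: m = 1, d = 4, a = ⌊(4 + 1)/4⌋ = 1; p/q = (1·5 + 4)/(1·1 + 1) = 9/2; p² − 21·q² = 81 − 84 = -3.
  k = 3: m = 3, d = 3, a = ⌊(4 + 3)/3⌋ = 2; p/q = (2·9 + 5)/(2·2 + 1) = 23/5; p² − 21·q² = 529 − 525 = 4.
  k = 4: m = 3, d = 4, a = ⌊(4 + 3)/4⌋ = 1; p/q = (1·23 + 9)/(1·5 + 2) = 32/7; p² − 21·q² = 1024 − 1029 = -5.
  k = 5: m = 1, d = 5, a = ⌊(4 + 1)/5⌋ = 1; p/q = (1·32 + 23)/(1·7 + 5) = 55/12; p² − 21·q² = 3025 − 3024 = 1.
  The first convergent with p² − 21·q² = 1 gives the fundamental solution (x₁, y₁) = (55, 12).
Step 2: Apply the recurrence (x_{n+1}, y_{n+1}) = (x₁x_n + 21y₁y_n, x₁y_n + y₁x_n) repeatedly.
  From (x_1, y_1) = (55, 12): x_2 = 55·55 + 21·12·12 = 6049; y_2 = 55·12 + 12·55 = 1320.
  From (x_2, y_2) = (6049, 1320): x_3 = 55·6049 + 21·12·1320 = 665335; y_3 = 55·1320 + 12·6049 = 145188.
  From (x_3, y_3) = (665335, 145188): x_4 = 55·665335 + 21·12·145188 = 73180801; y_4 = 55·145188 + 12·665335 = 15969360.
  From (x_4, y_4) = (73180801, 15969360): x_5 = 55·73180801 + 21·12·15969360 = 8049222775; y_5 = 55·15969360 + 12·73180801 = 1756484412.
  From (x_5, y_5) = (8049222775, 1756484412): x_6 = 55·8049222775 + 21·12·1756484412 = 885341324449; y_6 = 55·1756484412 + 12·8049222775 = 193197315960.
Step 3: Verify x_6² - 21·y_6² = 783829260777109485153601 - 783829260777109485153600 = 1 (should be 1). ✓

(x_1, y_1) = (55, 12); (x_6, y_6) = (885341324449, 193197315960).


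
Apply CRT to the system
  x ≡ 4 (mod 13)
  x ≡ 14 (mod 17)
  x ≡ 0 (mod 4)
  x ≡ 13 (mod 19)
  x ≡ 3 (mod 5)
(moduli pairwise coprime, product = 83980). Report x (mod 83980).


Product of moduli M = 13 · 17 · 4 · 19 · 5 = 83980.
Merge one congruence at a time:
  Start: x ≡ 4 (mod 13).
  Combine with x ≡ 14 (mod 17); new modulus lcm = 221.
    Write x = 4 + 13·t and substitute into x ≡ 14 (mod 17): 13·t ≡ 14 − 4 = 10 (mod 17).
    The inverse of 13 mod 17 is 4 (since 13·4 = 52 = 3·17 + 1), so t ≡ 4·10 = 40 ≡ 6 (mod 17).
    Then x = 4 + 13·6 = 82, valid modulo lcm(13, 17) = 221: x ≡ 82 (mod 221).
  Combine with x ≡ 0 (mod 4); new modulus lcm = 884.
    Write x = 82 + 221·t and substitute into x ≡ 0 (mod 4): 221·t ≡ 0 − 82 = -82 (mod 4).
    Reduce coefficients mod 4: 1·t ≡ 2 (mod 4).
    So t ≡ 2 (mod 4).
    Then x = 82 + 221·2 = 524, valid modulo lcm(221, 4) = 884: x ≡ 524 (mod 884).
  Combine with x ≡ 13 (mod 19); new modulus lcm = 16796.
    Write x = 524 + 884·t and substitute into x ≡ 13 (mod 19): 884·t ≡ 13 − 524 = -511 (mod 19).
    Reduce coefficients mod 19: 10·t ≡ 2 (mod 19).
    The inverse of 10 mod 19 is 2 (since 10·2 = 20 = 1·19 + 1), so t ≡ 2·2 = 4 ≡ 4 (mod 19).
    Then x = 524 + 884·4 = 4060, valid modulo lcm(884, 19) = 16796: x ≡ 4060 (mod 16796).
  Combine with x ≡ 3 (mod 5); new modulus lcm = 83980.
    Write x = 4060 + 16796·t and substitute into x ≡ 3 (mod 5): 16796·t ≡ 3 − 4060 = -4057 (mod 5).
    Reduce coefficients mod 5: 1·t ≡ 3 (mod 5).
    So t ≡ 3 (mod 5).
    Then x = 4060 + 16796·3 = 54448, valid modulo lcm(16796, 5) = 83980: x ≡ 54448 (mod 83980).
Verify against each original: 54448 mod 13 = 4, 54448 mod 17 = 14, 54448 mod 4 = 0, 54448 mod 19 = 13, 54448 mod 5 = 3.

x ≡ 54448 (mod 83980).


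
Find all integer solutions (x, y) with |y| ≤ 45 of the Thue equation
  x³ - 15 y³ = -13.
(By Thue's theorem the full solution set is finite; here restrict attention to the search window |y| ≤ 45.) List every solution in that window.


The equation is x³ - 15y³ = -13. For fixed y, x³ = 15·y³ − 13, so a solution requires the RHS to be a perfect cube.
Strategy: iterate y from -45 to 45, compute RHS = 15·y³ − 13, and check whether it is a (positive or negative) perfect cube.
Check small values of y:
  y = 0: RHS = -13 is not a perfect cube.
  y = 1: RHS = 2 is not a perfect cube.
  y = -1: RHS = -28 is not a perfect cube.
  y = 2: RHS = 107 is not a perfect cube.
  y = -2: RHS = -133 is not a perfect cube.
  y = 3: RHS = 392 is not a perfect cube.
  y = -3: RHS = -418 is not a perfect cube.
Continuing the search up to |y| = 45 finds no solutions either.
No (x, y) in the scanned range satisfies the equation.

No integer solutions with |y| ≤ 45.


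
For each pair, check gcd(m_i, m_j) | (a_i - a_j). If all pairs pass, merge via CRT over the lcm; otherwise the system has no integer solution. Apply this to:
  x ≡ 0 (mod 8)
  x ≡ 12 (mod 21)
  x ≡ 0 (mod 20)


Moduli 8, 21, 20 are not pairwise coprime, so CRT works modulo lcm(m_i) when all pairwise compatibility conditions hold.
Pairwise compatibility: gcd(m_i, m_j) must divide a_i - a_j for every pair.
Merge one congruence at a time:
  Start: x ≡ 0 (mod 8).
  Combine with x ≡ 12 (mod 21): gcd(8, 21) = 1; 12 - 0 = 12, which IS divisible by 1, so compatible.
    Write x = 0 + 8·t and substitute into x ≡ 12 (mod 21): 8·t ≡ 12 − 0 = 12 (mod 21).
    The inverse of 8 mod 21 is 8 (since 8·8 = 64 = 3·21 + 1), so t ≡ 8·12 = 96 ≡ 12 (mod 21).
    Then x = 0 + 8·12 = 96, valid modulo lcm(8, 21) = 168: x ≡ 96 (mod 168).
  Combine with x ≡ 0 (mod 20): gcd(168, 20) = 4; 0 - 96 = -96, which IS divisible by 4, so compatible.
    Write x = 96 + 168·t and substitute into x ≡ 0 (mod 20): 168·t ≡ 0 − 96 = -96 (mod 20).
    Divide the congruence (and modulus) by g = 4: 42·t ≡ -24 (mod 5).
    Reduce coefficients mod 5: 2·t ≡ 1 (mod 5).
    The inverse of 2 mod 5 is 3 (since 2·3 = 6 = 1·5 + 1), so t ≡ 3·1 = 3 ≡ 3 (mod 5).
    Then x = 96 + 168·3 = 600, valid modulo lcm(168, 20) = 840: x ≡ 600 (mod 840).
Verify: 600 mod 8 = 0, 600 mod 21 = 12, 600 mod 20 = 0.

x ≡ 600 (mod 840).
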